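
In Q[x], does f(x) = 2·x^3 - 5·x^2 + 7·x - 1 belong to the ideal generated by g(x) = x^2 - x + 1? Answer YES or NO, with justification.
NO

In Q[x] the ideal (g) consists of all multiples of g, so f ∈ (g) iff g | f, i.e. iff the remainder of f on division by g is 0. Divide f by g (g is monic, so eliminate the leading term of the running remainder at each step):
  leading term 2·x^3: subtract (2·x)·g(x) = 2·x^3 - 2·x^2 + 2·x, leaving -3·x^2 + 5·x - 1
  leading term -3·x^2: subtract (-3)·g(x) = -3·x^2 + 3·x - 3, leaving 2·x + 2
The remainder r(x) = 2·x + 2 ≠ 0 (and deg r < deg g), so g ∤ f, i.e. f ∉ (g).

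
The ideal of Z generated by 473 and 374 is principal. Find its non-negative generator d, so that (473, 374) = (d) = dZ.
(473, 374) = (11); d = 11

In the PID Z, (a, b) is generated by gcd(a, b). Compute gcd(473, 374) with the extended Euclidean algorithm, tracking rows (r, s, t) with s·473 + t·374 = r:
  row A: (473, 1, 0)   [1·473 + 0·374 = 473]
  row B: (374, 0, 1)   [0·473 + 1·374 = 374]
  473 = 1·374 + 99   → row C = row A − 1·row B = (99, 1, −1)   [check: 1·473 − 1·374 = 99]
  374 = 3·99 + 77   → row D = row B − 3·row C = (77, −3, 4)   [check: −3·473 + 4·374 = 77]
  99 = 1·77 + 22   → row E = row C − 1·row D = (22, 4, −5)   [check: 4·473 − 5·374 = 22]
  77 = 3·22 + 11   → row F = row D − 3·row E = (11, −15, 19)   [check: −15·473 + 19·374 = 11]
  22 = 2·11 + 0   → remainder 0, stop. gcd = 11 (last nonzero row F).
So gcd(473, 374) = 11, with Bézout identity −15·473 + 19·374 = 11. Containment (⊇): the Bézout identity exhibits 11 as an element of (473, 374), giving (11) ⊆ (473, 374). Containment (⊆): since 11 | 473 and 11 | 374 (473 = 11·43, 374 = 11·34), every Z-linear combination of 473 and 374 is divisible by 11, so (473, 374) ⊆ (11). Therefore (473, 374) = (11), d = 11.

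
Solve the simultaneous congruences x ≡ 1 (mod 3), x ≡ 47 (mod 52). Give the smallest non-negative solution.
x ≡ 151 (mod 156); the representative in [0, 156) is 151

The moduli 3, 52 are pairwise coprime, so by the CRT there is a unique solution mod 3·52 = 156.
Solve by successive substitution. Start with x ≡ 1 (mod 3).
  Combine with x ≡ 47 (mod 52): write x = 1 + 3·t and require 1 + 3·t ≡ 47 (mod 52), i.e. 3·t ≡ 47 − 1 ≡ 46 (mod 52). Since 3^(−1) ≡ 35 (mod 52), t ≡ 35·46 ≡ 50 (mod 52). So x ≡ 1 + 3·50 = 151 (mod 156).
Unique solution in [0, 156): x = 151.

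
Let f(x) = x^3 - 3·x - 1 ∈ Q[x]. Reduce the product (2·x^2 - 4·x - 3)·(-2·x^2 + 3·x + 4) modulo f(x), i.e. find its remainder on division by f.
First multiply in Q[x] without reducing: a · b = -4·x^4 + 14·x^3 + 2·x^2 - 25·x - 12. Now divide by f(x) = x^3 - 3·x - 1, eliminating the leading term at each step:
  leading term -4·x^4: subtract (-4·x)·f(x) = -4·x^4 + 12·x^2 + 4·x, leaving 14·x^3 - 10·x^2 - 29·x - 12
  leading term 14·x^3: subtract (14)·f(x) = 14·x^3 - 42·x - 14, leaving -10·x^2 + 13·x + 2
The degree is now < 3, so this is the remainder. Hence a · b ≡ -10·x^2 + 13·x + 2 in Q[x]/(f).

Final answer: a · b ≡ -10·x^2 + 13·x + 2 (mod f(x))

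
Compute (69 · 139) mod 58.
Reduce the factors first: 69 ≡ 11, 139 ≡ 23 (mod 58), so 69 · 139 ≡ 11 · 23 (mod 58). 11 · 23 = 253. Dividing by 58: 253 = 4·58 + 21. So (69 · 139) mod 58 = 21.

Final answer: 21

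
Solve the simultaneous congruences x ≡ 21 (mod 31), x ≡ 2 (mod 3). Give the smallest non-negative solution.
x ≡ 83 (mod 93); the representative in [0, 93) is 83

The moduli 31, 3 are pairwise coprime, so by the CRT there is a unique solution mod 31·3 = 93.
Solve by successive substitution. Start with x ≡ 21 (mod 31).
  Combine with x ≡ 2 (mod 3): write x = 21 + 31·t and require 21 + 31·t ≡ 2 (mod 3), i.e. 31·t ≡ 2 − 21 ≡ 2 (mod 3). Since 31^(−1) ≡ 1 (mod 3) (31 ≡ 1 (mod 3)), t ≡ 1·2 ≡ 2 (mod 3). So x ≡ 21 + 31·2 = 83 (mod 93).
Unique solution in [0, 93): x = 83.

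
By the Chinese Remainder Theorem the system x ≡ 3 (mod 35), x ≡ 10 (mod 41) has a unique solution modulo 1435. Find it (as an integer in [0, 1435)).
The moduli 35, 41 are pairwise coprime, so by the CRT there is a unique solution mod 35·41 = 1435.
Solve by successive substitution. Start with x ≡ 3 (mod 35).
  Combine with x ≡ 10 (mod 41): write x = 3 + 35·t and require 3 + 35·t ≡ 10 (mod 41), i.e. 35·t ≡ 10 − 3 ≡ 7 (mod 41). Since 35^(−1) ≡ 34 (mod 41), t ≡ 34·7 ≡ 33 (mod 41). So x ≡ 3 + 35·33 = 1158 (mod 1435).
Unique solution in [0, 1435): x = 1158.

Final answer: x ≡ 1158 (mod 1435); the representative in [0, 1435) is 1158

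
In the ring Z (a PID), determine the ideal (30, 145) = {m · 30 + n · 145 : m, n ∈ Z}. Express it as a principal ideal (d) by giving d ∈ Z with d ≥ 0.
In the PID Z, (a, b) is generated by gcd(a, b). Compute gcd(145, 30) with the extended Euclidean algorithm, tracking rows (r, s, t) with s·145 + t·30 = r:
  row A: (145, 1, 0)   [1·145 + 0·30 = 145]
  row B: (30, 0, 1)   [0·145 + 1·30 = 30]
  145 = 4·30 + 25   → row C = row A − 4·row B = (25, 1, −4)   [check: 1·145 − 4·30 = 25]
  30 = 1·25 + 5   → row D = row B − 1·row C = (5, −1, 5)   [check: −1·145 + 5·30 = 5]
  25 = 5·5 + 0   → remainder 0, stop. gcd = 5 (last nonzero row D).
So gcd(30, 145) = 5, with Bézout identity −1·145 + 5·30 = 5. Containment (⊇): the Bézout identity exhibits 5 as an element of (30, 145), giving (5) ⊆ (30, 145). Containment (⊆): since 5 | 30 and 5 | 145 (30 = 5·6, 145 = 5·29), every Z-linear combination of 30 and 145 is divisible by 5, so (30, 145) ⊆ (5). Therefore (30, 145) = (5), d = 5.

Final answer: (30, 145) = (5); d = 5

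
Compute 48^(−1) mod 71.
48^(−1) ≡ 37 (mod 71)

Apply the extended Euclidean algorithm to (71, 48), tracking rows (r, s, t) with s·71 + t·48 = r. Each division r_prev = q·r_cur + r_new produces the new row as (previous row) − q·(current row):
  row A: (71, 1, 0)   [1·71 + 0·48 = 71]
  row B: (48, 0, 1)   [0·71 + 1·48 = 48]
  71 = 1·48 + 23   → row C = row A − 1·row B = (23, 1, −1)   [check: 1·71 − 1·48 = 23]
  48 = 2·23 + 2   → row D = row B − 2·row C = (2, −2, 3)   [check: −2·71 + 3·48 = 2]
  23 = 11·2 + 1   → row E = row C − 11·row D = (1, 23, −34)   [check: 23·71 − 34·48 = 1]
  2 = 2·1 + 0   → remainder 0, stop. gcd = 1 (last nonzero row E).
The gcd is 1, so 48 is invertible mod 71. The last nonzero row gives 23·71 − 34·48 = 1, so t = −34. So 48^(−1) ≡ −34 ≡ 37 (mod 71). Verify: 48 · 37 = 1776 ≡ 1 (mod 71). ✓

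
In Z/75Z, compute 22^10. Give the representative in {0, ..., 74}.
Use repeated squaring. Binary(10) = 1010. Walk through the bits of the exponent 10 left-to-right: at each bit after the leading one, square the running value, then multiply by 22 if the bit is 1 (always reducing mod 75):
  bit 1 = 1 (leading): start with 22.
  bit 2 = 0: square 22^2 = 484 ≡ 34 (mod 75).
  bit 3 = 1: square 34^2 = 1156 ≡ 31; bit is 1, so multiply 31·22 = 682 ≡ 7 (mod 75).
  bit 4 = 0: square 7^2 = 49 (mod 75).
Final value: 22^10 ≡ 49 (mod 75).

Final answer: 49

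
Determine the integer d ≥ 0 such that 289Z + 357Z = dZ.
(289, 357) = (17); d = 17

In the PID Z, (a, b) is generated by gcd(a, b). Compute gcd(357, 289) with the extended Euclidean algorithm, tracking rows (r, s, t) with s·357 + t·289 = r:
  row A: (357, 1, 0)   [1·357 + 0·289 = 357]
  row B: (289, 0, 1)   [0·357 + 1·289 = 289]
  357 = 1·289 + 68   → row C = row A − 1·row B = (68, 1, −1)   [check: 1·357 − 1·289 = 68]
  289 = 4·68 + 17   → row D = row B − 4·row C = (17, −4, 5)   [check: −4·357 + 5·289 = 17]
  68 = 4·17 + 0   → remainder 0, stop. gcd = 17 (last nonzero row D).
So gcd(289, 357) = 17, with Bézout identity −4·357 + 5·289 = 17. Containment (⊇): the Bézout identity exhibits 17 as an element of (289, 357), giving (17) ⊆ (289, 357). Containment (⊆): since 17 | 289 and 17 | 357 (289 = 17·17, 357 = 17·21), every Z-linear combination of 289 and 357 is divisible by 17, so (289, 357) ⊆ (17). Therefore (289, 357) = (17), d = 17.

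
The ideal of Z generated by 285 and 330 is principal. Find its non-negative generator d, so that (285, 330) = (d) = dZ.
(285, 330) = (15); d = 15

In the PID Z, (a, b) is generated by gcd(a, b). Compute gcd(330, 285) with the extended Euclidean algorithm, tracking rows (r, s, t) with s·330 + t·285 = r:
  row A: (330, 1, 0)   [1·330 + 0·285 = 330]
  row B: (285, 0, 1)   [0·330 + 1·285 = 285]
  330 = 1·285 + 45   → row C = row A − 1·row B = (45, 1, −1)   [check: 1·330 − 1·285 = 45]
  285 = 6·45 + 15   → row D = row B − 6·row C = (15, −6, 7)   [check: −6·330 + 7·285 = 15]
  45 = 3·15 + 0   → remainder 0, stop. gcd = 15 (last nonzero row D).
So gcd(285, 330) = 15, with Bézout identity −6·330 + 7·285 = 15. Containment (⊇): the Bézout identity exhibits 15 as an element of (285, 330), giving (15) ⊆ (285, 330). Containment (⊆): since 15 | 285 and 15 | 330 (285 = 15·19, 330 = 15·22), every Z-linear combination of 285 and 330 is divisible by 15, so (285, 330) ⊆ (15). Therefore (285, 330) = (15), d = 15.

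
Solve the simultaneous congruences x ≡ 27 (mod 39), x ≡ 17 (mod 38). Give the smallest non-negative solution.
The moduli 39, 38 are pairwise coprime, so by the CRT there is a unique solution mod 39·38 = 1482.
Solve by successive substitution. Start with x ≡ 27 (mod 39).
  Combine with x ≡ 17 (mod 38): write x = 27 + 39·t and require 27 + 39·t ≡ 17 (mod 38), i.e. 39·t ≡ 17 − 27 ≡ 28 (mod 38). Since 39^(−1) ≡ 1 (mod 38) (39 ≡ 1 (mod 38)), t ≡ 1·28 ≡ 28 (mod 38). So x ≡ 27 + 39·28 = 1119 (mod 1482).
Unique solution in [0, 1482): x = 1119.

Final answer: x ≡ 1119 (mod 1482); the representative in [0, 1482) is 1119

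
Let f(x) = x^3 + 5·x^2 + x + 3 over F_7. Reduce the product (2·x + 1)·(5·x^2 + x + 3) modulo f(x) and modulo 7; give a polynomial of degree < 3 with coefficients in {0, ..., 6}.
Multiply as integer polynomials: a · b = 10·x^3 + 7·x^2 + 7·x + 3. Reducing coefficients mod 7: a · b ≡ 3·x^3 + 3. Now divide by f(x) = x^3 + 5·x^2 + x + 3 in F_7[x], eliminating the leading term at each step:
  leading term 3·x^3: subtract (3)·f(x) = 3·x^3 + x^2 + 3·x + 2, leaving 6·x^2 + 4·x + 1 (coefficients mod 7)
The degree is now < 3, so this is the remainder. Hence a · b ≡ 6·x^2 + 4·x + 1 in F_7[x]/(f).

Final answer: a · b ≡ 6·x^2 + 4·x + 1 (mod f(x))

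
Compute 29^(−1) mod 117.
Apply the extended Euclidean algorithm to (117, 29), tracking rows (r, s, t) with s·117 + t·29 = r. Each division r_prev = q·r_cur + r_new produces the new row as (previous row) − q·(current row):
  row A: (117, 1, 0)   [1·117 + 0·29 = 117]
  row B: (29, 0, 1)   [0·117 + 1·29 = 29]
  117 = 4·29 + 1   → row C = row A − 4·row B = (1, 1, −4)   [check: 1·117 − 4·29 = 1]
  29 = 29·1 + 0   → remainder 0, stop. gcd = 1 (last nonzero row C).
The gcd is 1, so 29 is invertible mod 117. The last nonzero row gives 1·117 − 4·29 = 1, so t = −4. So 29^(−1) ≡ −4 ≡ 113 (mod 117). Verify: 29 · 113 = 3277 ≡ 1 (mod 117). ✓

Final answer: 29^(−1) ≡ 113 (mod 117)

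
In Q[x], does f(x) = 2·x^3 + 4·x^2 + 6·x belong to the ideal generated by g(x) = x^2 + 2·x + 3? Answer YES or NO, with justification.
In Q[x] the ideal (g) consists of all multiples of g, so f ∈ (g) iff g | f, i.e. iff the remainder of f on division by g is 0. Divide f by g (g is monic, so eliminate the leading term of the running remainder at each step):
  leading term 2·x^3: subtract (2·x)·g(x) = 2·x^3 + 4·x^2 + 6·x, leaving 0
The remainder is 0, so f(x) = g(x) · h(x) with h(x) = 2·x. Hence g | f, i.e. f ∈ (g).

Final answer: YES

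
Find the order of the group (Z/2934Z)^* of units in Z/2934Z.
|(Z/2934Z)^*| = 972

(Z/2934Z)^* consists of the classes a with gcd(a, 2934) = 1, so its order is φ(2934). φ is multiplicative, with φ(p^e) = p^e − p^(e−1). Factorise 2934 = 2 · 3^2 · 163. Then
  φ(2934) = (2 − 1) · (3^2 − 3^1) · (163 − 1) = 1 · 6 · 162 = 972.
Thus |(Z/2934Z)^*| = 972.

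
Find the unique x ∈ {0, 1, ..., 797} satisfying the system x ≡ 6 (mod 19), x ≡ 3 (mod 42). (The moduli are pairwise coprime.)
The moduli 19, 42 are pairwise coprime, so by the CRT there is a unique solution mod 19·42 = 798.
Solve by successive substitution. Start with x ≡ 6 (mod 19).
  Combine with x ≡ 3 (mod 42): write x = 6 + 19·t and require 6 + 19·t ≡ 3 (mod 42), i.e. 19·t ≡ 3 − 6 ≡ 39 (mod 42). Since 19^(−1) ≡ 31 (mod 42), t ≡ 31·39 ≡ 33 (mod 42). So x ≡ 6 + 19·33 = 633 (mod 798).
Unique solution in [0, 798): x = 633.

Final answer: x ≡ 633 (mod 798); the representative in [0, 798) is 633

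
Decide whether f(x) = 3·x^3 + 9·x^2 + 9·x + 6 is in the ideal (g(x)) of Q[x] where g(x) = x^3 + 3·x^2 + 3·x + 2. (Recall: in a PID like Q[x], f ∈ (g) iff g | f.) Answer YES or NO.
YES

In Q[x] the ideal (g) consists of all multiples of g, so f ∈ (g) iff g | f, i.e. iff the remainder of f on division by g is 0. Divide f by g (g is monic, so eliminate the leading term of the running remainder at each step):
  leading term 3·x^3: subtract (3)·g(x) = 3·x^3 + 9·x^2 + 9·x + 6, leaving 0
The remainder is 0, so f(x) = g(x) · h(x) with h(x) = 3. Hence g | f, i.e. f ∈ (g).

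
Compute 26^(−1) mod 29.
26^(−1) ≡ 19 (mod 29)

Apply the extended Euclidean algorithm to (29, 26), tracking rows (r, s, t) with s·29 + t·26 = r. Each division r_prev = q·r_cur + r_new produces the new row as (previous row) − q·(current row):
  row A: (29, 1, 0)   [1·29 + 0·26 = 29]
  row B: (26, 0, 1)   [0·29 + 1·26 = 26]
  29 = 1·26 + 3   → row C = row A − 1·row B = (3, 1, −1)   [check: 1·29 − 1·26 = 3]
  26 = 8·3 + 2   → row D = row B − 8·row C = (2, −8, 9)   [check: −8·29 + 9·26 = 2]
  3 = 1·2 + 1   → row E = row C − 1·row D = (1, 9, −10)   [check: 9·29 − 10·26 = 1]
  2 = 2·1 + 0   → remainder 0, stop. gcd = 1 (last nonzero row E).
The gcd is 1, so 26 is invertible mod 29. The last nonzero row gives 9·29 − 10·26 = 1, so t = −10. So 26^(−1) ≡ −10 ≡ 19 (mod 29). Verify: 26 · 19 = 494 ≡ 1 (mod 29). ✓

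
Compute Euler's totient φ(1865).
φ is multiplicative, with φ(p^e) = p^e − p^(e−1). Factorise 1865 = 5 · 373. Then
  φ(1865) = (5 − 1) · (373 − 1) = 4 · 372 = 1488.

Final answer: φ(1865) = 1488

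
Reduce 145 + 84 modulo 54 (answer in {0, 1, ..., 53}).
Reduce the summands first: 145 ≡ 37, 84 ≡ 30 (mod 54), so 145 + 84 ≡ 37 + 30 (mod 54). 37 + 30 = 67; 67 = 1·54 + 13, so (145 + 84) mod 54 = 13.

Final answer: 13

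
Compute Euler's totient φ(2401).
φ(2401) = 2058

φ is multiplicative, with φ(p^e) = p^e − p^(e−1). Factorise 2401 = 7^4. Then
  φ(2401) = (7^4 − 7^3) = 2058 = 2058.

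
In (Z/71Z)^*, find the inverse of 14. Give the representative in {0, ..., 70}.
14^(−1) ≡ 66 (mod 71)

Apply the extended Euclidean algorithm to (71, 14), tracking rows (r, s, t) with s·71 + t·14 = r. Each division r_prev = q·r_cur + r_new produces the new row as (previous row) − q·(current row):
  row A: (71, 1, 0)   [1·71 + 0·14 = 71]
  row B: (14, 0, 1)   [0·71 + 1·14 = 14]
  71 = 5·14 + 1   → row C = row A − 5·row B = (1, 1, −5)   [check: 1·71 − 5·14 = 1]
  14 = 14·1 + 0   → remainder 0, stop. gcd = 1 (last nonzero row C).
The gcd is 1, so 14 is invertible mod 71. The last nonzero row gives 1·71 − 5·14 = 1, so t = −5. So 14^(−1) ≡ −5 ≡ 66 (mod 71). Verify: 14 · 66 = 924 ≡ 1 (mod 71). ✓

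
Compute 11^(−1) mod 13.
Apply the extended Euclidean algorithm to (13, 11), tracking rows (r, s, t) with s·13 + t·11 = r. Each division r_prev = q·r_cur + r_new produces the new row as (previous row) − q·(current row):
  row A: (13, 1, 0)   [1·13 + 0·11 = 13]
  row B: (11, 0, 1)   [0·13 + 1·11 = 11]
  13 = 1·11 + 2   → row C = row A − 1·row B = (2, 1, −1)   [check: 1·13 − 1·11 = 2]
  11 = 5·2 + 1   → row D = row B − 5·row C = (1, −5, 6)   [check: −5·13 + 6·11 = 1]
  2 = 2·1 + 0   → remainder 0, stop. gcd = 1 (last nonzero row D).
The gcd is 1, so 11 is invertible mod 13. The last nonzero row gives −5·13 + 6·11 = 1, so t = 6. So 11^(−1) ≡ 6 (mod 13). Verify: 11 · 6 = 66 ≡ 1 (mod 13). ✓

Final answer: 11^(−1) ≡ 6 (mod 13)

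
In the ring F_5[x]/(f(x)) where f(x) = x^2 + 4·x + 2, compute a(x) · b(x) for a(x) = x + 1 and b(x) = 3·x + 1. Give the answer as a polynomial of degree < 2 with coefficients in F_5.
Multiply as integer polynomials: a · b = 3·x^2 + 4·x + 1. Reducing coefficients mod 5: a · b ≡ 3·x^2 + 4·x + 1. Now divide by f(x) = x^2 + 4·x + 2 in F_5[x], eliminating the leading term at each step:
  leading term 3·x^2: subtract (3)·f(x) = 3·x^2 + 2·x + 1, leaving 2·x (coefficients mod 5)
The degree is now < 2, so this is the remainder. Hence a · b ≡ 2·x in F_5[x]/(f).

Final answer: a · b ≡ 2·x (mod f(x))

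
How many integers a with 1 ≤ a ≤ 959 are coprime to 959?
The number of a ∈ {1, ..., 959} with gcd(a, 959) = 1 is by definition Euler's totient φ(959). φ is multiplicative, with φ(p^e) = p^e − p^(e−1). Factorise 959 = 7 · 137. Then
  φ(959) = (7 − 1) · (137 − 1) = 6 · 136 = 816.
So there are 816 such integers.

Final answer: 816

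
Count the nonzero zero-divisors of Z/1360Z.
In Z/1360Z each nonzero element is either a unit (gcd with 1360 is 1) or a zero-divisor (gcd > 1). The number of units is φ(1360): factorise 1360 = 2^4 · 5 · 17, so φ(1360) = (2^4 − 2^3) · (5 − 1) · (17 − 1) = 8 · 4 · 16 = 512. The nonzero elements number 1360 − 1 = 1359. Hence the nonzero zero-divisors number 1359 − 512 = 847.

Final answer: Z/1360Z has 847 nonzero zero-divisors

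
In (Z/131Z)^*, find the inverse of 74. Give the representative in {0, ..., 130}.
74^(−1) ≡ 108 (mod 131)

Apply the extended Euclidean algorithm to (131, 74), tracking rows (r, s, t) with s·131 + t·74 = r. Each division r_prev = q·r_cur + r_new produces the new row as (previous row) − q·(current row):
  row A: (131, 1, 0)   [1·131 + 0·74 = 131]
  row B: (74, 0, 1)   [0·131 + 1·74 = 74]
  131 = 1·74 + 57   → row C = row A − 1·row B = (57, 1, −1)   [check: 1·131 − 1·74 = 57]
  74 = 1·57 + 17   → row D = row B − 1·row C = (17, −1, 2)   [check: −1·131 + 2·74 = 17]
  57 = 3·17 + 6   → row E = row C − 3·row D = (6, 4, −7)   [check: 4·131 − 7·74 = 6]
  17 = 2·6 + 5   → row F = row D − 2·row E = (5, −9, 16)   [check: −9·131 + 16·74 = 5]
  6 = 1·5 + 1   → row G = row E − 1·row F = (1, 13, −23)   [check: 13·131 − 23·74 = 1]
  5 = 5·1 + 0   → remainder 0, stop. gcd = 1 (last nonzero row G).
The gcd is 1, so 74 is invertible mod 131. The last nonzero row gives 13·131 − 23·74 = 1, so t = −23. So 74^(−1) ≡ −23 ≡ 108 (mod 131). Verify: 74 · 108 = 7992 ≡ 1 (mod 131). ✓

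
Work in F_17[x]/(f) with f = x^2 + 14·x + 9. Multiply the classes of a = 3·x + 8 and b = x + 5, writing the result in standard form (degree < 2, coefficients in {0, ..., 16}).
Multiply as integer polynomials: a · b = 3·x^2 + 23·x + 40. Reducing coefficients mod 17: a · b ≡ 3·x^2 + 6·x + 6. Now divide by f(x) = x^2 + 14·x + 9 in F_17[x], eliminating the leading term at each step:
  leading term 3·x^2: subtract (3)·f(x) = 3·x^2 + 8·x + 10, leaving 15·x + 13 (coefficients mod 17)
The degree is now < 2, so this is the remainder. Hence a · b ≡ 15·x + 13 in F_17[x]/(f).

Final answer: a · b ≡ 15·x + 13 (mod f(x))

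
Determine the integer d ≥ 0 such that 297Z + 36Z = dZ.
In the PID Z, (a, b) is generated by gcd(a, b). Compute gcd(297, 36) with the extended Euclidean algorithm, tracking rows (r, s, t) with s·297 + t·36 = r:
  row A: (297, 1, 0)   [1·297 + 0·36 = 297]
  row B: (36, 0, 1)   [0·297 + 1·36 = 36]
  297 = 8·36 + 9   → row C = row A − 8·row B = (9, 1, −8)   [check: 1·297 − 8·36 = 9]
  36 = 4·9 + 0   → remainder 0, stop. gcd = 9 (last nonzero row C).
So gcd(297, 36) = 9, with Bézout identity 1·297 − 8·36 = 9. Containment (⊇): the Bézout identity exhibits 9 as an element of (297, 36), giving (9) ⊆ (297, 36). Containment (⊆): since 9 | 297 and 9 | 36 (297 = 9·33, 36 = 9·4), every Z-linear combination of 297 and 36 is divisible by 9, so (297, 36) ⊆ (9). Therefore (297, 36) = (9), d = 9.

Final answer: (297, 36) = (9); d = 9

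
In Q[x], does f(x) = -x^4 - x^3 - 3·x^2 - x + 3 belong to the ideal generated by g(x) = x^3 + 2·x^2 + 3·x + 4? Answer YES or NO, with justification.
In Q[x] the ideal (g) consists of all multiples of g, so f ∈ (g) iff g | f, i.e. iff the remainder of f on division by g is 0. Divide f by g (g is monic, so eliminate the leading term of the running remainder at each step):
  leading term -x^4: subtract (-x)·g(x) = -x^4 - 2·x^3 - 3·x^2 - 4·x, leaving x^3 + 3·x + 3
  leading term x^3: subtract (1)·g(x) = x^3 + 2·x^2 + 3·x + 4, leaving -2·x^2 - 1
The remainder r(x) = -2·x^2 - 1 ≠ 0 (and deg r < deg g), so g ∤ f, i.e. f ∉ (g).

Final answer: NO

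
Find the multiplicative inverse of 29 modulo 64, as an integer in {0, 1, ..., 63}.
Apply the extended Euclidean algorithm to (64, 29), tracking rows (r, s, t) with s·64 + t·29 = r. Each division r_prev = q·r_cur + r_new produces the new row as (previous row) − q·(current row):
  row A: (64, 1, 0)   [1·64 + 0·29 = 64]
  row B: (29, 0, 1)   [0·64 + 1·29 = 29]
  64 = 2·29 + 6   → row C = row A − 2·row B = (6, 1, −2)   [check: 1·64 − 2·29 = 6]
  29 = 4·6 + 5   → row D = row B − 4·row C = (5, −4, 9)   [check: −4·64 + 9·29 = 5]
  6 = 1·5 + 1   → row E = row C − 1·row D = (1, 5, −11)   [check: 5·64 − 11·29 = 1]
  5 = 5·1 + 0   → remainder 0, stop. gcd = 1 (last nonzero row E).
The gcd is 1, so 29 is invertible mod 64. The last nonzero row gives 5·64 − 11·29 = 1, so t = −11. So 29^(−1) ≡ −11 ≡ 53 (mod 64). Verify: 29 · 53 = 1537 ≡ 1 (mod 64). ✓

Final answer: 29^(−1) ≡ 53 (mod 64)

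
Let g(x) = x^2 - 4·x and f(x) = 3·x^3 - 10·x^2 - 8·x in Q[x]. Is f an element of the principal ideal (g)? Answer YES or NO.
In Q[x] the ideal (g) consists of all multiples of g, so f ∈ (g) iff g | f, i.e. iff the remainder of f on division by g is 0. Divide f by g (g is monic, so eliminate the leading term of the running remainder at each step):
  leading term 3·x^3: subtract (3·x)·g(x) = 3·x^3 - 12·x^2, leaving 2·x^2 - 8·x
  leading term 2·x^2: subtract (2)·g(x) = 2·x^2 - 8·x, leaving 0
The remainder is 0, so f(x) = g(x) · h(x) with h(x) = 3·x + 2. Hence g | f, i.e. f ∈ (g).

Final answer: YES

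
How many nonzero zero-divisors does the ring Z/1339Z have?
In Z/1339Z each nonzero element is either a unit (gcd with 1339 is 1) or a zero-divisor (gcd > 1). The number of units is φ(1339): factorise 1339 = 13 · 103, so φ(1339) = (13 − 1) · (103 − 1) = 12 · 102 = 1224. The nonzero elements number 1339 − 1 = 1338. Hence the nonzero zero-divisors number 1338 − 1224 = 114.

Final answer: Z/1339Z has 114 nonzero zero-divisors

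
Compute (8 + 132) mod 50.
40

Reduce the summands first: 132 ≡ 32 (mod 50), so 8 + 132 ≡ 8 + 32 (mod 50). 8 + 32 = 40; 40 = 0·50 + 40, so (8 + 132) mod 50 = 40.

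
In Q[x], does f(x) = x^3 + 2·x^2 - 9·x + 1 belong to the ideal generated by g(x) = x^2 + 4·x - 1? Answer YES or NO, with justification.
In Q[x] the ideal (g) consists of all multiples of g, so f ∈ (g) iff g | f, i.e. iff the remainder of f on division by g is 0. Divide f by g (g is monic, so eliminate the leading term of the running remainder at each step):
  leading term x^3: subtract (x)·g(x) = x^3 + 4·x^2 - x, leaving -2·x^2 - 8·x + 1
  leading term -2·x^2: subtract (-2)·g(x) = -2·x^2 - 8·x + 2, leaving -1
The remainder r(x) = -1 ≠ 0 (and deg r < deg g), so g ∤ f, i.e. f ∉ (g).

Final answer: NO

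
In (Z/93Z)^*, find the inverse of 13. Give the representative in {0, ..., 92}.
Apply the extended Euclidean algorithm to (93, 13), tracking rows (r, s, t) with s·93 + t·13 = r. Each division r_prev = q·r_cur + r_new produces the new row as (previous row) − q·(current row):
  row A: (93, 1, 0)   [1·93 + 0·13 = 93]
  row B: (13, 0, 1)   [0·93 + 1·13 = 13]
  93 = 7·13 + 2   → row C = row A − 7·row B = (2, 1, −7)   [check: 1·93 − 7·13 = 2]
  13 = 6·2 + 1   → row D = row B − 6·row C = (1, −6, 43)   [check: −6·93 + 43·13 = 1]
  2 = 2·1 + 0   → remainder 0, stop. gcd = 1 (last nonzero row D).
The gcd is 1, so 13 is invertible mod 93. The last nonzero row gives −6·93 + 43·13 = 1, so t = 43. So 13^(−1) ≡ 43 (mod 93). Verify: 13 · 43 = 559 ≡ 1 (mod 93). ✓

Final answer: 13^(−1) ≡ 43 (mod 93)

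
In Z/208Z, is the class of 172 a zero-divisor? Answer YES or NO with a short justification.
YES

gcd(172, 208) = 4 > 1, so 172 is not a unit in Z/208Z. In Z/nZ every nonzero non-unit is a zero-divisor: explicitly, take b = 208/gcd = 52 ≠ 0 (mod 208); then 172·52 = 8944 = 43·208, i.e. 172·52 ≡ 0 (mod 208). So 172 is a zero-divisor.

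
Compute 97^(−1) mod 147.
Apply the extended Euclidean algorithm to (147, 97), tracking rows (r, s, t) with s·147 + t·97 = r. Each division r_prev = q·r_cur + r_new produces the new row as (previous row) − q·(current row):
  row A: (147, 1, 0)   [1·147 + 0·97 = 147]
  row B: (97, 0, 1)   [0·147 + 1·97 = 97]
  147 = 1·97 + 50   → row C = row A − 1·row B = (50, 1, −1)   [check: 1·147 − 1·97 = 50]
  97 = 1·50 + 47   → row D = row B − 1·row C = (47, −1, 2)   [check: −1·147 + 2·97 = 47]
  50 = 1·47 + 3   → row E = row C − 1·row D = (3, 2, −3)   [check: 2·147 − 3·97 = 3]
  47 = 15·3 + 2   → row F = row D − 15·row E = (2, −31, 47)   [check: −31·147 + 47·97 = 2]
  3 = 1·2 + 1   → row G = row E − 1·row F = (1, 33, −50)   [check: 33·147 − 50·97 = 1]
  2 = 2·1 + 0   → remainder 0, stop. gcd = 1 (last nonzero row G).
The gcd is 1, so 97 is invertible mod 147. The last nonzero row gives 33·147 − 50·97 = 1, so t = −50. So 97^(−1) ≡ −50 ≡ 97 (mod 147). Verify: 97 · 97 = 9409 ≡ 1 (mod 147). ✓

Final answer: 97^(−1) ≡ 97 (mod 147)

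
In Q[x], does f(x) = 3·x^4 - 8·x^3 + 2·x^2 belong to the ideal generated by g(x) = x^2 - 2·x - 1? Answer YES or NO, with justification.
In Q[x] the ideal (g) consists of all multiples of g, so f ∈ (g) iff g | f, i.e. iff the remainder of f on division by g is 0. Divide f by g (g is monic, so eliminate the leading term of the running remainder at each step):
  leading term 3·x^4: subtract (3·x^2)·g(x) = 3·x^4 - 6·x^3 - 3·x^2, leaving -2·x^3 + 5·x^2
  leading term -2·x^3: subtract (-2·x)·g(x) = -2·x^3 + 4·x^2 + 2·x, leaving x^2 - 2·x
  leading term x^2: subtract (1)·g(x) = x^2 - 2·x - 1, leaving 1
The remainder r(x) = 1 ≠ 0 (and deg r < deg g), so g ∤ f, i.e. f ∉ (g).

Final answer: NO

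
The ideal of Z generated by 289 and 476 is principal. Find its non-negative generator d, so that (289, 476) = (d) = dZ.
(289, 476) = (17); d = 17

In the PID Z, (a, b) is generated by gcd(a, b). Compute gcd(476, 289) with the extended Euclidean algorithm, tracking rows (r, s, t) with s·476 + t·289 = r:
  row A: (476, 1, 0)   [1·476 + 0·289 = 476]
  row B: (289, 0, 1)   [0·476 + 1·289 = 289]
  476 = 1·289 + 187   → row C = row A − 1·row B = (187, 1, −1)   [check: 1·476 − 1·289 = 187]
  289 = 1·187 + 102   → row D = row B − 1·row C = (102, −1, 2)   [check: −1·476 + 2·289 = 102]
  187 = 1·102 + 85   → row E = row C − 1·row D = (85, 2, −3)   [check: 2·476 − 3·289 = 85]
  102 = 1·85 + 17   → row F = row D − 1·row E = (17, −3, 5)   [check: −3·476 + 5·289 = 17]
  85 = 5·17 + 0   → remainder 0, stop. gcd = 17 (last nonzero row F).
So gcd(289, 476) = 17, with Bézout identity −3·476 + 5·289 = 17. Containment (⊇): the Bézout identity exhibits 17 as an element of (289, 476), giving (17) ⊆ (289, 476). Containment (⊆): since 17 | 289 and 17 | 476 (289 = 17·17, 476 = 17·28), every Z-linear combination of 289 and 476 is divisible by 17, so (289, 476) ⊆ (17). Therefore (289, 476) = (17), d = 17.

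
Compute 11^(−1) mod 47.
11^(−1) ≡ 30 (mod 47)

Apply the extended Euclidean algorithm to (47, 11), tracking rows (r, s, t) with s·47 + t·11 = r. Each division r_prev = q·r_cur + r_new produces the new row as (previous row) − q·(current row):
  row A: (47, 1, 0)   [1·47 + 0·11 = 47]
  row B: (11, 0, 1)   [0·47 + 1·11 = 11]
  47 = 4·11 + 3   → row C = row A − 4·row B = (3, 1, −4)   [check: 1·47 − 4·11 = 3]
  11 = 3·3 + 2   → row D = row B − 3·row C = (2, −3, 13)   [check: −3·47 + 13·11 = 2]
  3 = 1·2 + 1   → row E = row C − 1·row D = (1, 4, −17)   [check: 4·47 − 17·11 = 1]
  2 = 2·1 + 0   → remainder 0, stop. gcd = 1 (last nonzero row E).
The gcd is 1, so 11 is invertible mod 47. The last nonzero row gives 4·47 − 17·11 = 1, so t = −17. So 11^(−1) ≡ −17 ≡ 30 (mod 47). Verify: 11 · 30 = 330 ≡ 1 (mod 47). ✓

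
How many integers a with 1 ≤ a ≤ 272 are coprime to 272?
The number of a ∈ {1, ..., 272} with gcd(a, 272) = 1 is by definition Euler's totient φ(272). φ is multiplicative, with φ(p^e) = p^e − p^(e−1). Factorise 272 = 2^4 · 17. Then
  φ(272) = (2^4 − 2^3) · (17 − 1) = 8 · 16 = 128.
So there are 128 such integers.

Final answer: 128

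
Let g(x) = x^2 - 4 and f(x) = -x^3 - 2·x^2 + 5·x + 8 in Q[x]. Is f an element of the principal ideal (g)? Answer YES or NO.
NO

In Q[x] the ideal (g) consists of all multiples of g, so f ∈ (g) iff g | f, i.e. iff the remainder of f on division by g is 0. Divide f by g (g is monic, so eliminate the leading term of the running remainder at each step):
  leading term -x^3: subtract (-x)·g(x) = -x^3 + 4·x, leaving -2·x^2 + x + 8
  leading term -2·x^2: subtract (-2)·g(x) = 8 - 2·x^2, leaving x
The remainder r(x) = x ≠ 0 (and deg r < deg g), so g ∤ f, i.e. f ∉ (g).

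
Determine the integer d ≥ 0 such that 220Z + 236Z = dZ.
In the PID Z, (a, b) is generated by gcd(a, b). Compute gcd(236, 220) with the extended Euclidean algorithm, tracking rows (r, s, t) with s·236 + t·220 = r:
  row A: (236, 1, 0)   [1·236 + 0·220 = 236]
  row B: (220, 0, 1)   [0·236 + 1·220 = 220]
  236 = 1·220 + 16   → row C = row A − 1·row B = (16, 1, −1)   [check: 1·236 − 1·220 = 16]
  220 = 13·16 + 12   → row D = row B − 13·row C = (12, −13, 14)   [check: −13·236 + 14·220 = 12]
  16 = 1·12 + 4   → row E = row C − 1·row D = (4, 14, −15)   [check: 14·236 − 15·220 = 4]
  12 = 3·4 + 0   → remainder 0, stop. gcd = 4 (last nonzero row E).
So gcd(220, 236) = 4, with Bézout identity 14·236 − 15·220 = 4. Containment (⊇): the Bézout identity exhibits 4 as an element of (220, 236), giving (4) ⊆ (220, 236). Containment (⊆): since 4 | 220 and 4 | 236 (220 = 4·55, 236 = 4·59), every Z-linear combination of 220 and 236 is divisible by 4, so (220, 236) ⊆ (4). Therefore (220, 236) = (4), d = 4.

Final answer: (220, 236) = (4); d = 4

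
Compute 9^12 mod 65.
Use repeated squaring. Binary(12) = 1100. Walk through the bits of the exponent 12 left-to-right: at each bit after the leading one, square the running value, then multiply by 9 if the bit is 1 (always reducing mod 65):
  bit 1 = 1 (leading): start with 9.
  bit 2 = 1: square 9^2 = 81 ≡ 16; bit is 1, so multiply 16·9 = 144 ≡ 14 (mod 65).
  bit 3 = 0: square 14^2 = 196 ≡ 1 (mod 65).
  bit 4 = 0: square 1^2 = 1 (mod 65).
Final value: 9^12 ≡ 1 (mod 65).

Final answer: 1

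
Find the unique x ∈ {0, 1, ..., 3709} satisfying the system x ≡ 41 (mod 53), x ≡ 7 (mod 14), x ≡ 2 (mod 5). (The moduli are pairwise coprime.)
x ≡ 147 (mod 3710); the representative in [0, 3710) is 147

The moduli 53, 14, 5 are pairwise coprime, so by the CRT there is a unique solution mod 53·14·5 = 3710.
Solve by successive substitution. Start with x ≡ 41 (mod 53).
  Combine with x ≡ 7 (mod 14): write x = 41 + 53·t and require 41 + 53·t ≡ 7 (mod 14), i.e. 53·t ≡ 7 − 41 ≡ 8 (mod 14). Since 53^(−1) ≡ 9 (mod 14) (53 ≡ 11 (mod 14)), t ≡ 9·8 ≡ 2 (mod 14). So x ≡ 41 + 53·2 = 147 (mod 742).
  Combine with x ≡ 2 (mod 5): write x = 147 + 742·t and require 147 + 742·t ≡ 2 (mod 5), i.e. 742·t ≡ 2 − 147 ≡ 0 (mod 5). Since 742^(−1) ≡ 3 (mod 5) (742 ≡ 2 (mod 5)), t ≡ 3·0 ≡ 0 (mod 5). So x ≡ 147 + 742·0 = 147 (mod 3710).
Unique solution in [0, 3710): x = 147.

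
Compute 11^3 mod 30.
Use repeated squaring. Binary(3) = 11. Walk through the bits of the exponent 3 left-to-right: at each bit after the leading one, square the running value, then multiply by 11 if the bit is 1 (always reducing mod 30):
  bit 1 = 1 (leading): start with 11.
  bit 2 = 1: square 11^2 = 121 ≡ 1; bit is 1, so multiply 1·11 = 11 (mod 30).
Final value: 11^3 ≡ 11 (mod 30).

Final answer: 11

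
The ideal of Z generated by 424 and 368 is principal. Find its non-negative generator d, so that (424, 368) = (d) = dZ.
(424, 368) = (8); d = 8

In the PID Z, (a, b) is generated by gcd(a, b). Compute gcd(424, 368) with the extended Euclidean algorithm, tracking rows (r, s, t) with s·424 + t·368 = r:
  row A: (424, 1, 0)   [1·424 + 0·368 = 424]
  row B: (368, 0, 1)   [0·424 + 1·368 = 368]
  424 = 1·368 + 56   → row C = row A − 1·row B = (56, 1, −1)   [check: 1·424 − 1·368 = 56]
  368 = 6·56 + 32   → row D = row B − 6·row C = (32, −6, 7)   [check: −6·424 + 7·368 = 32]
  56 = 1·32 + 24   → row E = row C − 1·row D = (24, 7, −8)   [check: 7·424 − 8·368 = 24]
  32 = 1·24 + 8   → row F = row D − 1·row E = (8, −13, 15)   [check: −13·424 + 15·368 = 8]
  24 = 3·8 + 0   → remainder 0, stop. gcd = 8 (last nonzero row F).
So gcd(424, 368) = 8, with Bézout identity −13·424 + 15·368 = 8. Containment (⊇): the Bézout identity exhibits 8 as an element of (424, 368), giving (8) ⊆ (424, 368). Containment (⊆): since 8 | 424 and 8 | 368 (424 = 8·53, 368 = 8·46), every Z-linear combination of 424 and 368 is divisible by 8, so (424, 368) ⊆ (8). Therefore (424, 368) = (8), d = 8.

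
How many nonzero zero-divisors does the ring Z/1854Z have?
In Z/1854Z each nonzero element is either a unit (gcd with 1854 is 1) or a zero-divisor (gcd > 1). The number of units is φ(1854): factorise 1854 = 2 · 3^2 · 103, so φ(1854) = (2 − 1) · (3^2 − 3^1) · (103 − 1) = 1 · 6 · 102 = 612. The nonzero elements number 1854 − 1 = 1853. Hence the nonzero zero-divisors number 1853 − 612 = 1241.

Final answer: Z/1854Z has 1241 nonzero zero-divisors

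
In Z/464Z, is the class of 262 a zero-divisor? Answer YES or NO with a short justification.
gcd(262, 464) = 2 > 1, so 262 is not a unit in Z/464Z. In Z/nZ every nonzero non-unit is a zero-divisor: explicitly, take b = 464/gcd = 232 ≠ 0 (mod 464); then 262·232 = 60784 = 131·464, i.e. 262·232 ≡ 0 (mod 464). So 262 is a zero-divisor.

Final answer: YES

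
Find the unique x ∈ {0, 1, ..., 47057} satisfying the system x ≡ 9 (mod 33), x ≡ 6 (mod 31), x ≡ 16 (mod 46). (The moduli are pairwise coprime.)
x ≡ 13770 (mod 47058); the representative in [0, 47058) is 13770

The moduli 33, 31, 46 are pairwise coprime, so by the CRT there is a unique solution mod 33·31·46 = 47058.
Solve by successive substitution. Start with x ≡ 9 (mod 33).
  Combine with x ≡ 6 (mod 31): write x = 9 + 33·t and require 9 + 33·t ≡ 6 (mod 31), i.e. 33·t ≡ 6 − 9 ≡ 28 (mod 31). Since 33^(−1) ≡ 16 (mod 31) (33 ≡ 2 (mod 31)), t ≡ 16·28 ≡ 14 (mod 31). So x ≡ 9 + 33·14 = 471 (mod 1023).
  Combine with x ≡ 16 (mod 46): write x = 471 + 1023·t and require 471 + 1023·t ≡ 16 (mod 46), i.e. 1023·t ≡ 16 − 471 ≡ 5 (mod 46). Since 1023^(−1) ≡ 21 (mod 46) (1023 ≡ 11 (mod 46)), t ≡ 21·5 ≡ 13 (mod 46). So x ≡ 471 + 1023·13 = 13770 (mod 47058).
Unique solution in [0, 47058): x = 13770.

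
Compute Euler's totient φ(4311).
φ(4311) = 2868

φ is multiplicative, with φ(p^e) = p^e − p^(e−1). Factorise 4311 = 3^2 · 479. Then
  φ(4311) = (3^2 − 3^1) · (479 − 1) = 6 · 478 = 2868.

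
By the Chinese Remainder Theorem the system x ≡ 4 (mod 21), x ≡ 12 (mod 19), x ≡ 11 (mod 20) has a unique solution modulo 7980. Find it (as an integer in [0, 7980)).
The moduli 21, 19, 20 are pairwise coprime, so by the CRT there is a unique solution mod 21·19·20 = 7980.
Solve by successive substitution. Start with x ≡ 4 (mod 21).
  Combine with x ≡ 12 (mod 19): write x = 4 + 21·t and require 4 + 21·t ≡ 12 (mod 19), i.e. 21·t ≡ 12 − 4 ≡ 8 (mod 19). Since 21^(−1) ≡ 10 (mod 19) (21 ≡ 2 (mod 19)), t ≡ 10·8 ≡ 4 (mod 19). So x ≡ 4 + 21·4 = 88 (mod 399).
  Combine with x ≡ 11 (mod 20): write x = 88 + 399·t and require 88 + 399·t ≡ 11 (mod 20), i.e. 399·t ≡ 11 − 88 ≡ 3 (mod 20). Since 399^(−1) ≡ 19 (mod 20) (399 ≡ 19 (mod 20)), t ≡ 19·3 ≡ 17 (mod 20). So x ≡ 88 + 399·17 = 6871 (mod 7980).
Unique solution in [0, 7980): x = 6871.

Final answer: x ≡ 6871 (mod 7980); the representative in [0, 7980) is 6871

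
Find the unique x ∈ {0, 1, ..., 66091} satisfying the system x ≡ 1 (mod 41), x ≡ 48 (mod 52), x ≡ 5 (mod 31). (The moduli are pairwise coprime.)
The moduli 41, 52, 31 are pairwise coprime, so by the CRT there is a unique solution mod 41·52·31 = 66092.
Solve by successive substitution. Start with x ≡ 1 (mod 41).
  Combine with x ≡ 48 (mod 52): write x = 1 + 41·t and require 1 + 41·t ≡ 48 (mod 52), i.e. 41·t ≡ 48 − 1 ≡ 47 (mod 52). Since 41^(−1) ≡ 33 (mod 52), t ≡ 33·47 ≡ 43 (mod 52). So x ≡ 1 + 41·43 = 1764 (mod 2132).
  Combine with x ≡ 5 (mod 31): write x = 1764 + 2132·t and require 1764 + 2132·t ≡ 5 (mod 31), i.e. 2132·t ≡ 5 − 1764 ≡ 8 (mod 31). Since 2132^(−1) ≡ 22 (mod 31) (2132 ≡ 24 (mod 31)), t ≡ 22·8 ≡ 21 (mod 31). So x ≡ 1764 + 2132·21 = 46536 (mod 66092).
Unique solution in [0, 66092): x = 46536.

Final answer: x ≡ 46536 (mod 66092); the representative in [0, 66092) is 46536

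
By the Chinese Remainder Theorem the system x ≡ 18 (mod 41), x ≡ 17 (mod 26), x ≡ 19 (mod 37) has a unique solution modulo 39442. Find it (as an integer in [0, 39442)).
The moduli 41, 26, 37 are pairwise coprime, so by the CRT there is a unique solution mod 41·26·37 = 39442.
Solve by successive substitution. Start with x ≡ 18 (mod 41).
  Combine with x ≡ 17 (mod 26): write x = 18 + 41·t and require 18 + 41·t ≡ 17 (mod 26), i.e. 41·t ≡ 17 − 18 ≡ 25 (mod 26). Since 41^(−1) ≡ 7 (mod 26) (41 ≡ 15 (mod 26)), t ≡ 7·25 ≡ 19 (mod 26). So x ≡ 18 + 41·19 = 797 (mod 1066).
  Combine with x ≡ 19 (mod 37): write x = 797 + 1066·t and require 797 + 1066·t ≡ 19 (mod 37), i.e. 1066·t ≡ 19 − 797 ≡ 36 (mod 37). Since 1066^(−1) ≡ 21 (mod 37) (1066 ≡ 30 (mod 37)), t ≡ 21·36 ≡ 16 (mod 37). So x ≡ 797 + 1066·16 = 17853 (mod 39442).
Unique solution in [0, 39442): x = 17853.

Final answer: x ≡ 17853 (mod 39442); the representative in [0, 39442) is 17853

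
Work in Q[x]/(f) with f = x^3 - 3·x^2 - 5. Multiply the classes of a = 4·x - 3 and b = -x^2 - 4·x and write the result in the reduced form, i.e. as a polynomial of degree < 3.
First multiply in Q[x] without reducing: a · b = -4·x^3 - 13·x^2 + 12·x. Now divide by f(x) = x^3 - 3·x^2 - 5, eliminating the leading term at each step:
  leading term -4·x^3: subtract (-4)·f(x) = -4·x^3 + 12·x^2 + 20, leaving -25·x^2 + 12·x - 20
The degree is now < 3, so this is the remainder. Hence a · b ≡ -25·x^2 + 12·x - 20 in Q[x]/(f).

Final answer: a · b ≡ -25·x^2 + 12·x - 20 (mod f(x))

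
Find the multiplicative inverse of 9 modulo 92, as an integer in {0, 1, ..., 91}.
9^(−1) ≡ 41 (mod 92)

Apply the extended Euclidean algorithm to (92, 9), tracking rows (r, s, t) with s·92 + t·9 = r. Each division r_prev = q·r_cur + r_new produces the new row as (previous row) − q·(current row):
  row A: (92, 1, 0)   [1·92 + 0·9 = 92]
  row B: (9, 0, 1)   [0·92 + 1·9 = 9]
  92 = 10·9 + 2   → row C = row A − 10·row B = (2, 1, −10)   [check: 1·92 − 10·9 = 2]
  9 = 4·2 + 1   → row D = row B − 4·row C = (1, −4, 41)   [check: −4·92 + 41·9 = 1]
  2 = 2·1 + 0   → remainder 0, stop. gcd = 1 (last nonzero row D).
The gcd is 1, so 9 is invertible mod 92. The last nonzero row gives −4·92 + 41·9 = 1, so t = 41. So 9^(−1) ≡ 41 (mod 92). Verify: 9 · 41 = 369 ≡ 1 (mod 92). ✓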